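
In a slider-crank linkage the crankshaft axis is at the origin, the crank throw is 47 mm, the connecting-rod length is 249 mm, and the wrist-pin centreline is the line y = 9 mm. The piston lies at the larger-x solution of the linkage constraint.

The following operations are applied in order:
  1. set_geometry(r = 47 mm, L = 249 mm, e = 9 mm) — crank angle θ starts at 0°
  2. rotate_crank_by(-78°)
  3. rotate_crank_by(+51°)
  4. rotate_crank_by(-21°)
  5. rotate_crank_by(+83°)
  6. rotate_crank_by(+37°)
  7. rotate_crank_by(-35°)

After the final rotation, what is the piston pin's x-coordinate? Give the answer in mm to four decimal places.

set_geometry: r = 47 mm, L = 249 mm, e = 9 mm; θ ← 0°
rotate_crank_by(-78°): θ ← 0° -78° = -78°
rotate_crank_by(+51°): θ ← -78° +51° = -27°
rotate_crank_by(-21°): θ ← -27° -21° = -48°
rotate_crank_by(+83°): θ ← -48° +83° = 35°
rotate_crank_by(+37°): θ ← 35° +37° = 72°
rotate_crank_by(-35°): θ ← 72° -35° = 37°
crank pin P = (r cos θ, r sin θ) = (37.535869, 28.285306)
h = r sin θ − e = 28.285306 − 9 = 19.285306
x = r cos θ + √(L² − h²) = 37.535869 + √(62001.0 − 371.9230) = 37.535869 + 248.252043 = 285.787912

285.7879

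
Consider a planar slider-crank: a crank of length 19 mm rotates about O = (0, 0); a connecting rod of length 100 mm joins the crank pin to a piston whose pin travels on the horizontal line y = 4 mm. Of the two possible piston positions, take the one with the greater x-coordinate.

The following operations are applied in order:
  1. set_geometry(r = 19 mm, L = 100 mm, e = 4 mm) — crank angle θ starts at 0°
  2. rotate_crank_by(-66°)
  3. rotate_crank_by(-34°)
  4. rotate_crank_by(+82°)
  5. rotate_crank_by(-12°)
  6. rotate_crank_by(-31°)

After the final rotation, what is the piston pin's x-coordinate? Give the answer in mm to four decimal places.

set_geometry: r = 19 mm, L = 100 mm, e = 4 mm; θ ← 0°
rotate_crank_by(-66°): θ ← 0° -66° = -66°
rotate_crank_by(-34°): θ ← -66° -34° = -100°
rotate_crank_by(+82°): θ ← -100° +82° = -18°
rotate_crank_by(-12°): θ ← -18° -12° = -30°
rotate_crank_by(-31°): θ ← -30° -31° = -61°
crank pin P = (r cos θ, r sin θ) = (9.211383, -16.617774)
h = r sin θ − e = -16.617774 − 4 = -20.617774
x = r cos θ + √(L² − h²) = 9.211383 + √(10000.0 − 425.0926) = 9.211383 + 97.851456 = 107.062838

107.0628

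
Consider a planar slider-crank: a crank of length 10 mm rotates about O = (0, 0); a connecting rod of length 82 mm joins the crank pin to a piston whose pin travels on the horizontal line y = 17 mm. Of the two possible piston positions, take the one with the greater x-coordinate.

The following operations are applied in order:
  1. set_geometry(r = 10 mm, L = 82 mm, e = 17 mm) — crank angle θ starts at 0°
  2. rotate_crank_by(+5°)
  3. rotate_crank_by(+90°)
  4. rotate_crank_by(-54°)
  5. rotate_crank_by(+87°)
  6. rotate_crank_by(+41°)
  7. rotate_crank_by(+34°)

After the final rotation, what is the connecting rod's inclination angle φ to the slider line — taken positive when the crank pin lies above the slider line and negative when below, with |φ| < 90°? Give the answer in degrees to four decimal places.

set_geometry: r = 10 mm, L = 82 mm, e = 17 mm; θ ← 0°
rotate_crank_by(+5°): θ ← 0° +5° = 5°
rotate_crank_by(+90°): θ ← 5° +90° = 95°
rotate_crank_by(-54°): θ ← 95° -54° = 41°
rotate_crank_by(+87°): θ ← 41° +87° = 128°
rotate_crank_by(+41°): θ ← 128° +41° = 169°
rotate_crank_by(+34°): θ ← 169° +34° = 203°
crank pin P = (r cos θ, r sin θ) = (-9.205049, -3.907311)
h = r sin θ − e = -3.907311 − 17 = -20.907311
sin φ = h / L = -20.907311 / 82 = -0.25496721
φ = arcsin(-0.25496721) = -14.771642°

-14.7716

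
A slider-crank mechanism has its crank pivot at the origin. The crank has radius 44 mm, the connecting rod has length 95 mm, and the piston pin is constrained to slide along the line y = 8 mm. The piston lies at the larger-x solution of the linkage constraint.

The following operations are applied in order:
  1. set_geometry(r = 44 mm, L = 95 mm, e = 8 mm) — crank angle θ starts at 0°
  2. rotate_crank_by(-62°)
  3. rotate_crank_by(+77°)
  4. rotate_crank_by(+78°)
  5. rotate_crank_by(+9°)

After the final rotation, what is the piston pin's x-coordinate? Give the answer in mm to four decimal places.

set_geometry: r = 44 mm, L = 95 mm, e = 8 mm; θ ← 0°
rotate_crank_by(-62°): θ ← 0° -62° = -62°
rotate_crank_by(+77°): θ ← -62° +77° = 15°
rotate_crank_by(+78°): θ ← 15° +78° = 93°
rotate_crank_by(+9°): θ ← 93° +9° = 102°
crank pin P = (r cos θ, r sin θ) = (-9.148114, 43.038494)
h = r sin θ − e = 43.038494 − 8 = 35.038494
x = r cos θ + √(L² − h²) = -9.148114 + √(9025.0 − 1227.6961) = -9.148114 + 88.302344 = 79.154229

79.1542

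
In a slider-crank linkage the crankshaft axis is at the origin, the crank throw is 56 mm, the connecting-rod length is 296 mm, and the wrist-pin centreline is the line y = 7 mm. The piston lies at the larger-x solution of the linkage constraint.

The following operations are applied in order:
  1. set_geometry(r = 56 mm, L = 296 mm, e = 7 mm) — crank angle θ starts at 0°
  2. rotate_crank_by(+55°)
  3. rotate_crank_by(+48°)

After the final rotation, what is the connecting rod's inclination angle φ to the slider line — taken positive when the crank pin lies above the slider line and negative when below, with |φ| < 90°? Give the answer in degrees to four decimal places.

9.2470

set_geometry: r = 56 mm, L = 296 mm, e = 7 mm; θ ← 0°
rotate_crank_by(+55°): θ ← 0° +55° = 55°
rotate_crank_by(+48°): θ ← 55° +48° = 103°
crank pin P = (r cos θ, r sin θ) = (-12.597259, 54.564724)
h = r sin θ − e = 54.564724 − 7 = 47.564724
sin φ = h / L = 47.564724 / 296 = 0.16069163
φ = arcsin(0.16069163) = 9.247043°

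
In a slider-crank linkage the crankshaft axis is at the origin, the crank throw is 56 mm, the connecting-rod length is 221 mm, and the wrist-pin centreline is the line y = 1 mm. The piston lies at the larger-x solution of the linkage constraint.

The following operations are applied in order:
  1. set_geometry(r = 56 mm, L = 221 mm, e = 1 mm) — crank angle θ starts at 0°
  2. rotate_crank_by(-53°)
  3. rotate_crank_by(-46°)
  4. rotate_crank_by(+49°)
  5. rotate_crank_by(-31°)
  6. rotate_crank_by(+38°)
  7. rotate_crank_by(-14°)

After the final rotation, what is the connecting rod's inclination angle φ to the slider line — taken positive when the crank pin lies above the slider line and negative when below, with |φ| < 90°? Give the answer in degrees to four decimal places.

set_geometry: r = 56 mm, L = 221 mm, e = 1 mm; θ ← 0°
rotate_crank_by(-53°): θ ← 0° -53° = -53°
rotate_crank_by(-46°): θ ← -53° -46° = -99°
rotate_crank_by(+49°): θ ← -99° +49° = -50°
rotate_crank_by(-31°): θ ← -50° -31° = -81°
rotate_crank_by(+38°): θ ← -81° +38° = -43°
rotate_crank_by(-14°): θ ← -43° -14° = -57°
crank pin P = (r cos θ, r sin θ) = (30.499786, -46.965552)
h = r sin θ − e = -46.965552 − 1 = -47.965552
sin φ = h / L = -47.965552 / 221 = -0.21703870
φ = arcsin(-0.21703870) = -12.535161°

-12.5352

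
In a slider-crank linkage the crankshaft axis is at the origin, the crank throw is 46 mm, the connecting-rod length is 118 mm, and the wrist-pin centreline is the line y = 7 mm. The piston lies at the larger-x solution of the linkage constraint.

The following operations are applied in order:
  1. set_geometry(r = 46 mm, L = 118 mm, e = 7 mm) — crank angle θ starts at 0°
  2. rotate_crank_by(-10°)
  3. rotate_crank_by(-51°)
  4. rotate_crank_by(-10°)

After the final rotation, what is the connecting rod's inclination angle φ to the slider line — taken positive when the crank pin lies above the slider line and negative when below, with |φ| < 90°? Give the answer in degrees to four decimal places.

-25.3353

set_geometry: r = 46 mm, L = 118 mm, e = 7 mm; θ ← 0°
rotate_crank_by(-10°): θ ← 0° -10° = -10°
rotate_crank_by(-51°): θ ← -10° -51° = -61°
rotate_crank_by(-10°): θ ← -61° -10° = -71°
crank pin P = (r cos θ, r sin θ) = (14.976135, -43.493854)
h = r sin θ − e = -43.493854 − 7 = -50.493854
sin φ = h / L = -50.493854 / 118 = -0.42791402
φ = arcsin(-0.42791402) = -25.335251°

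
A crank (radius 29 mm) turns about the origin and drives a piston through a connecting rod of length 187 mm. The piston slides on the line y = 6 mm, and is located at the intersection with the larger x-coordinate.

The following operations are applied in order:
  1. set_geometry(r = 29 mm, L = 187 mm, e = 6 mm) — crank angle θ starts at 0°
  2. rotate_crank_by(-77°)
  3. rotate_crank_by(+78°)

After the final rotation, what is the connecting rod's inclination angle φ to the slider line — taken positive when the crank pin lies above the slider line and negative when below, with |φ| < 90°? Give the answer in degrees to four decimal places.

-1.6835

set_geometry: r = 29 mm, L = 187 mm, e = 6 mm; θ ← 0°
rotate_crank_by(-77°): θ ← 0° -77° = -77°
rotate_crank_by(+78°): θ ← -77° +78° = 1°
crank pin P = (r cos θ, r sin θ) = (28.995583, 0.506120)
h = r sin θ − e = 0.506120 − 6 = -5.493880
sin φ = h / L = -5.493880 / 187 = -0.02937904
φ = arcsin(-0.02937904) = -1.683537°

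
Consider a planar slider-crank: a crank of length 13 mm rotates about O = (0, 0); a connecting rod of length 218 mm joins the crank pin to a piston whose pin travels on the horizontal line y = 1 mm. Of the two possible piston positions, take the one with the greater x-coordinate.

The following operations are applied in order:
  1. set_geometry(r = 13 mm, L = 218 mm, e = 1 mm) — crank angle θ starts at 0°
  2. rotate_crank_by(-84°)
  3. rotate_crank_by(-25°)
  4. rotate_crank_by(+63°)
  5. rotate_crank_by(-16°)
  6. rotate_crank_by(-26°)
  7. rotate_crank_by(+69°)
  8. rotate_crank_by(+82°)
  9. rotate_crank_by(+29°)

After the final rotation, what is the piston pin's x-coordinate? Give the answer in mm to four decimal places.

217.2162

set_geometry: r = 13 mm, L = 218 mm, e = 1 mm; θ ← 0°
rotate_crank_by(-84°): θ ← 0° -84° = -84°
rotate_crank_by(-25°): θ ← -84° -25° = -109°
rotate_crank_by(+63°): θ ← -109° +63° = -46°
rotate_crank_by(-16°): θ ← -46° -16° = -62°
rotate_crank_by(-26°): θ ← -62° -26° = -88°
rotate_crank_by(+69°): θ ← -88° +69° = -19°
rotate_crank_by(+82°): θ ← -19° +82° = 63°
rotate_crank_by(+29°): θ ← 63° +29° = 92°
crank pin P = (r cos θ, r sin θ) = (-0.453693, 12.992081)
h = r sin θ − e = 12.992081 − 1 = 11.992081
x = r cos θ + √(L² − h²) = -0.453693 + √(47524.0 − 143.8100) = -0.453693 + 217.669911 = 217.216217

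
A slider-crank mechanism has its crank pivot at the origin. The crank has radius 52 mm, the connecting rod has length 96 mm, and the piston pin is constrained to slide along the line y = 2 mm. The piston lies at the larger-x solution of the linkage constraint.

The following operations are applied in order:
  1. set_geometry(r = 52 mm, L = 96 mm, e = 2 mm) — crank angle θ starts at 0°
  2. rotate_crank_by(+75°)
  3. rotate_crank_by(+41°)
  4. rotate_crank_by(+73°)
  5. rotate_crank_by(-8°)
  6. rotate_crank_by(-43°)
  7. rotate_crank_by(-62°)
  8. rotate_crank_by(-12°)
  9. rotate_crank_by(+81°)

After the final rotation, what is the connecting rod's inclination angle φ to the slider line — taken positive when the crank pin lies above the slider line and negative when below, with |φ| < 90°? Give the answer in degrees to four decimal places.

set_geometry: r = 52 mm, L = 96 mm, e = 2 mm; θ ← 0°
rotate_crank_by(+75°): θ ← 0° +75° = 75°
rotate_crank_by(+41°): θ ← 75° +41° = 116°
rotate_crank_by(+73°): θ ← 116° +73° = 189°
rotate_crank_by(-8°): θ ← 189° -8° = 181°
rotate_crank_by(-43°): θ ← 181° -43° = 138°
rotate_crank_by(-62°): θ ← 138° -62° = 76°
rotate_crank_by(-12°): θ ← 76° -12° = 64°
rotate_crank_by(+81°): θ ← 64° +81° = 145°
crank pin P = (r cos θ, r sin θ) = (-42.595906, 29.825975)
h = r sin θ − e = 29.825975 − 2 = 27.825975
sin φ = h / L = 27.825975 / 96 = 0.28985390
φ = arcsin(0.28985390) = 16.849210°

16.8492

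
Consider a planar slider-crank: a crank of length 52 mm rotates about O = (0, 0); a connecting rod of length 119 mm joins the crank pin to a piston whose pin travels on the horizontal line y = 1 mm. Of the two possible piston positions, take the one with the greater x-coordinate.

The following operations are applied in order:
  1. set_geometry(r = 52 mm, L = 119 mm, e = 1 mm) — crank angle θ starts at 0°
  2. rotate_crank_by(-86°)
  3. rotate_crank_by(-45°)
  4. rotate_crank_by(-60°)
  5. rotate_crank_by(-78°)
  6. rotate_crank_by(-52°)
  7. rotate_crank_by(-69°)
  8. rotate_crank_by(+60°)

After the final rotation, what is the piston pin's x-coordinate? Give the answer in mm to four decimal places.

161.3776

set_geometry: r = 52 mm, L = 119 mm, e = 1 mm; θ ← 0°
rotate_crank_by(-86°): θ ← 0° -86° = -86°
rotate_crank_by(-45°): θ ← -86° -45° = -131°
rotate_crank_by(-60°): θ ← -131° -60° = -191°
rotate_crank_by(-78°): θ ← -191° -78° = -269°
rotate_crank_by(-52°): θ ← -269° -52° = -321°
rotate_crank_by(-69°): θ ← -321° -69° = -390°
rotate_crank_by(+60°): θ ← -390° +60° = -330°
crank pin P = (r cos θ, r sin θ) = (45.033321, 26.000000)
h = r sin θ − e = 26.000000 − 1 = 25.000000
x = r cos θ + √(L² − h²) = 45.033321 + √(14161.0 − 625.0000) = 45.033321 + 116.344317 = 161.377638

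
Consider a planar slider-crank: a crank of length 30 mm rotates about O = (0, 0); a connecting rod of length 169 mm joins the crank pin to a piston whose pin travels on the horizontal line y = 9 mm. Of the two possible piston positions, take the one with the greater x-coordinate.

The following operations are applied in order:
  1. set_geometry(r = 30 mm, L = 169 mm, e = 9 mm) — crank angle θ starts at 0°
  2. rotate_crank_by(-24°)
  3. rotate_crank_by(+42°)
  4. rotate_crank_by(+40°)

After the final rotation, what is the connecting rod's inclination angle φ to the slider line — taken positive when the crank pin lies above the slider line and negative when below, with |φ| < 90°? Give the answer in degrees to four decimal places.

5.5829

set_geometry: r = 30 mm, L = 169 mm, e = 9 mm; θ ← 0°
rotate_crank_by(-24°): θ ← 0° -24° = -24°
rotate_crank_by(+42°): θ ← -24° +42° = 18°
rotate_crank_by(+40°): θ ← 18° +40° = 58°
crank pin P = (r cos θ, r sin θ) = (15.897578, 25.441443)
h = r sin θ − e = 25.441443 − 9 = 16.441443
sin φ = h / L = 16.441443 / 169 = 0.09728664
φ = arcsin(0.09728664) = 5.582945°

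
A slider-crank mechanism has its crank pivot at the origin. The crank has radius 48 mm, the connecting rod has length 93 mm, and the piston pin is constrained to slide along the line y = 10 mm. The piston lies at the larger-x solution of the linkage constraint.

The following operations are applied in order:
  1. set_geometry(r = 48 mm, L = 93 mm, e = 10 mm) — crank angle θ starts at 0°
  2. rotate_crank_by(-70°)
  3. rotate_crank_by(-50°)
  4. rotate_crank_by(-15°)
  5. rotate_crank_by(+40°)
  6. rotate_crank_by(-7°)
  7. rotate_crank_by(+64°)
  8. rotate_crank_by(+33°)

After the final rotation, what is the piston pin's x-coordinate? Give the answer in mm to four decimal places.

set_geometry: r = 48 mm, L = 93 mm, e = 10 mm; θ ← 0°
rotate_crank_by(-70°): θ ← 0° -70° = -70°
rotate_crank_by(-50°): θ ← -70° -50° = -120°
rotate_crank_by(-15°): θ ← -120° -15° = -135°
rotate_crank_by(+40°): θ ← -135° +40° = -95°
rotate_crank_by(-7°): θ ← -95° -7° = -102°
rotate_crank_by(+64°): θ ← -102° +64° = -38°
rotate_crank_by(+33°): θ ← -38° +33° = -5°
crank pin P = (r cos θ, r sin θ) = (47.817346, -4.183476)
h = r sin θ − e = -4.183476 − 10 = -14.183476
x = r cos θ + √(L² − h²) = 47.817346 + √(8649.0 − 201.1710) = 47.817346 + 91.912072 = 139.729418

139.7294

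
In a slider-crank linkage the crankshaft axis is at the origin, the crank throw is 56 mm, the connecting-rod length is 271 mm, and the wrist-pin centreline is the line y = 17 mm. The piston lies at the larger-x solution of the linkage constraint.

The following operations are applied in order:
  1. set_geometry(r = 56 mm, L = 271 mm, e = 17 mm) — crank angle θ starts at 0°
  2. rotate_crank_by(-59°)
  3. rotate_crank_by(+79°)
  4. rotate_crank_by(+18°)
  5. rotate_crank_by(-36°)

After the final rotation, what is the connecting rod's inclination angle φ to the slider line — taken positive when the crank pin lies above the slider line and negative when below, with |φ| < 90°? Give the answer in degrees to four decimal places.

-3.1826

set_geometry: r = 56 mm, L = 271 mm, e = 17 mm; θ ← 0°
rotate_crank_by(-59°): θ ← 0° -59° = -59°
rotate_crank_by(+79°): θ ← -59° +79° = 20°
rotate_crank_by(+18°): θ ← 20° +18° = 38°
rotate_crank_by(-36°): θ ← 38° -36° = 2°
crank pin P = (r cos θ, r sin θ) = (55.965886, 1.954372)
h = r sin θ − e = 1.954372 − 17 = -15.045628
sin φ = h / L = -15.045628 / 271 = -0.05551892
φ = arcsin(-0.05551892) = -3.182636°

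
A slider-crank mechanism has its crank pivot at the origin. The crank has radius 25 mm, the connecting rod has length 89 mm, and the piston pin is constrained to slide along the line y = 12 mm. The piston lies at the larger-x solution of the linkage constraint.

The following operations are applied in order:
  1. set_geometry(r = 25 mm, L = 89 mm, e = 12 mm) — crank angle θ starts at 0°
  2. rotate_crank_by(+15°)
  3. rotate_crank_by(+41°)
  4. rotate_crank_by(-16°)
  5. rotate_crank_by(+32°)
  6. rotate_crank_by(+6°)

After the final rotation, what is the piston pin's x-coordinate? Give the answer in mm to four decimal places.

93.3222

set_geometry: r = 25 mm, L = 89 mm, e = 12 mm; θ ← 0°
rotate_crank_by(+15°): θ ← 0° +15° = 15°
rotate_crank_by(+41°): θ ← 15° +41° = 56°
rotate_crank_by(-16°): θ ← 56° -16° = 40°
rotate_crank_by(+32°): θ ← 40° +32° = 72°
rotate_crank_by(+6°): θ ← 72° +6° = 78°
crank pin P = (r cos θ, r sin θ) = (5.197792, 24.453690)
h = r sin θ − e = 24.453690 − 12 = 12.453690
x = r cos θ + √(L² − h²) = 5.197792 + √(7921.0 − 155.0944) = 5.197792 + 88.124376 = 93.322168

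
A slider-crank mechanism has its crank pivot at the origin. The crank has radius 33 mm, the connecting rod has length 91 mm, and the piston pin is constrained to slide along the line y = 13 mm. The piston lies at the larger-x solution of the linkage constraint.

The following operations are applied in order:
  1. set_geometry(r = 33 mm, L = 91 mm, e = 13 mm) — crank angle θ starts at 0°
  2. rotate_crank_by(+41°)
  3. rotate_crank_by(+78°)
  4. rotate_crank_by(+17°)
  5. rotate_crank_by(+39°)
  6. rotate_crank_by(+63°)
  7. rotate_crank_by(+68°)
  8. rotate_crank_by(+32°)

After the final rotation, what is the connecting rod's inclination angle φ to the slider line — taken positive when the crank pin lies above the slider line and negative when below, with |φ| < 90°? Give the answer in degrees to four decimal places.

set_geometry: r = 33 mm, L = 91 mm, e = 13 mm; θ ← 0°
rotate_crank_by(+41°): θ ← 0° +41° = 41°
rotate_crank_by(+78°): θ ← 41° +78° = 119°
rotate_crank_by(+17°): θ ← 119° +17° = 136°
rotate_crank_by(+39°): θ ← 136° +39° = 175°
rotate_crank_by(+63°): θ ← 175° +63° = 238°
rotate_crank_by(+68°): θ ← 238° +68° = 306°
rotate_crank_by(+32°): θ ← 306° +32° = 338°
crank pin P = (r cos θ, r sin θ) = (30.597067, -12.362018)
h = r sin θ − e = -12.362018 − 13 = -25.362018
sin φ = h / L = -25.362018 / 91 = -0.27870349
φ = arcsin(-0.27870349) = -16.182840°

-16.1828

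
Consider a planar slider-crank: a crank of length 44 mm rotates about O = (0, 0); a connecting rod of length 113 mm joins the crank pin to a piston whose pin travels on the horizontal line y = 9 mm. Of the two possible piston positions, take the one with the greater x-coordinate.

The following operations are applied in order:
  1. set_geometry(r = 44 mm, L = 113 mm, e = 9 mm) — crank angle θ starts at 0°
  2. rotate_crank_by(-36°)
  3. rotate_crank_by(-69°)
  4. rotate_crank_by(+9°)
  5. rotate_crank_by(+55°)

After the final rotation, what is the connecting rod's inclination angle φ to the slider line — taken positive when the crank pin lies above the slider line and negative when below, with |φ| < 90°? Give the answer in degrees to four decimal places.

-19.5788

set_geometry: r = 44 mm, L = 113 mm, e = 9 mm; θ ← 0°
rotate_crank_by(-36°): θ ← 0° -36° = -36°
rotate_crank_by(-69°): θ ← -36° -69° = -105°
rotate_crank_by(+9°): θ ← -105° +9° = -96°
rotate_crank_by(+55°): θ ← -96° +55° = -41°
crank pin P = (r cos θ, r sin θ) = (33.207222, -28.866597)
h = r sin θ − e = -28.866597 − 9 = -37.866597
sin φ = h / L = -37.866597 / 113 = -0.33510263
φ = arcsin(-0.33510263) = -19.578779°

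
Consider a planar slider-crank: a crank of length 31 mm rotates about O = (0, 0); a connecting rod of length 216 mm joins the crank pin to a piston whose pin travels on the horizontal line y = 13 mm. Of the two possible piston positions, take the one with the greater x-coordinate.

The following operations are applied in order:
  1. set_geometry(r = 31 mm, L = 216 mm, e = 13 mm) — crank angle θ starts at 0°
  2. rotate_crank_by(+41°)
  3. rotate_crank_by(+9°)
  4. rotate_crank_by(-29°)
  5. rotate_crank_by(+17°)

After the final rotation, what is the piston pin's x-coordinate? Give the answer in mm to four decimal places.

240.3426

set_geometry: r = 31 mm, L = 216 mm, e = 13 mm; θ ← 0°
rotate_crank_by(+41°): θ ← 0° +41° = 41°
rotate_crank_by(+9°): θ ← 41° +9° = 50°
rotate_crank_by(-29°): θ ← 50° -29° = 21°
rotate_crank_by(+17°): θ ← 21° +17° = 38°
crank pin P = (r cos θ, r sin θ) = (24.428333, 19.085506)
h = r sin θ − e = 19.085506 − 13 = 6.085506
x = r cos θ + √(L² − h²) = 24.428333 + √(46656.0 − 37.0334) = 24.428333 + 215.914258 = 240.342591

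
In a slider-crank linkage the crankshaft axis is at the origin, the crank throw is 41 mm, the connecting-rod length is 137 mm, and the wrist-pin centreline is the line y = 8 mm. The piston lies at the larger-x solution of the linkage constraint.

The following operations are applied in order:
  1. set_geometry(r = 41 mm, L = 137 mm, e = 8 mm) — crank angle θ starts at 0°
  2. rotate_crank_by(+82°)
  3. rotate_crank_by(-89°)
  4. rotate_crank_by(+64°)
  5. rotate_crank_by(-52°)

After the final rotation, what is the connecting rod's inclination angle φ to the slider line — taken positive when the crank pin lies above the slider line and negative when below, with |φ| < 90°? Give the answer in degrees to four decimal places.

set_geometry: r = 41 mm, L = 137 mm, e = 8 mm; θ ← 0°
rotate_crank_by(+82°): θ ← 0° +82° = 82°
rotate_crank_by(-89°): θ ← 82° -89° = -7°
rotate_crank_by(+64°): θ ← -7° +64° = 57°
rotate_crank_by(-52°): θ ← 57° -52° = 5°
crank pin P = (r cos θ, r sin θ) = (40.843983, 3.573385)
h = r sin θ − e = 3.573385 − 8 = -4.426615
sin φ = h / L = -4.426615 / 137 = -0.03231106
φ = arcsin(-0.03231106) = -1.851609°

-1.8516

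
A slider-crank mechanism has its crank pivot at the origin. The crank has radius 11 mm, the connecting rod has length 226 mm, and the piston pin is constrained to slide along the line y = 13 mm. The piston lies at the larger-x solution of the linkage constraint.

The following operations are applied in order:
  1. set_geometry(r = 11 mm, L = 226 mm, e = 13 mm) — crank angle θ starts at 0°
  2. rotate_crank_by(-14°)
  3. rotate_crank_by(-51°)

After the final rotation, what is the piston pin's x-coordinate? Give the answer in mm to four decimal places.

229.4785

set_geometry: r = 11 mm, L = 226 mm, e = 13 mm; θ ← 0°
rotate_crank_by(-14°): θ ← 0° -14° = -14°
rotate_crank_by(-51°): θ ← -14° -51° = -65°
crank pin P = (r cos θ, r sin θ) = (4.648801, -9.969386)
h = r sin θ − e = -9.969386 − 13 = -22.969386
x = r cos θ + √(L² − h²) = 4.648801 + √(51076.0 − 527.5927) = 4.648801 + 224.829730 = 229.478531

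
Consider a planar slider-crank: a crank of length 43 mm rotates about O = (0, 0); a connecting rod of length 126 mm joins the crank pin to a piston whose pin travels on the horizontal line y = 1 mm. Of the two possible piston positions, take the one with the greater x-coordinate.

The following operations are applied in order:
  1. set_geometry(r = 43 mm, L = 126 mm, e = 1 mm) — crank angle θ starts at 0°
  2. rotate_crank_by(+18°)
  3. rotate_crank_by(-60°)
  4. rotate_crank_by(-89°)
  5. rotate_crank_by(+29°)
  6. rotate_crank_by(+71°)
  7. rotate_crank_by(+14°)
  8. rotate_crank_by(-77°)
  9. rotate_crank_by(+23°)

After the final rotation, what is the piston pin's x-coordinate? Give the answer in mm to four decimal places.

set_geometry: r = 43 mm, L = 126 mm, e = 1 mm; θ ← 0°
rotate_crank_by(+18°): θ ← 0° +18° = 18°
rotate_crank_by(-60°): θ ← 18° -60° = -42°
rotate_crank_by(-89°): θ ← -42° -89° = -131°
rotate_crank_by(+29°): θ ← -131° +29° = -102°
rotate_crank_by(+71°): θ ← -102° +71° = -31°
rotate_crank_by(+14°): θ ← -31° +14° = -17°
rotate_crank_by(-77°): θ ← -17° -77° = -94°
rotate_crank_by(+23°): θ ← -94° +23° = -71°
crank pin P = (r cos θ, r sin θ) = (13.999431, -40.657299)
h = r sin θ − e = -40.657299 − 1 = -41.657299
x = r cos θ + √(L² − h²) = 13.999431 + √(15876.0 − 1735.3305) = 13.999431 + 118.914547 = 132.913978

132.9140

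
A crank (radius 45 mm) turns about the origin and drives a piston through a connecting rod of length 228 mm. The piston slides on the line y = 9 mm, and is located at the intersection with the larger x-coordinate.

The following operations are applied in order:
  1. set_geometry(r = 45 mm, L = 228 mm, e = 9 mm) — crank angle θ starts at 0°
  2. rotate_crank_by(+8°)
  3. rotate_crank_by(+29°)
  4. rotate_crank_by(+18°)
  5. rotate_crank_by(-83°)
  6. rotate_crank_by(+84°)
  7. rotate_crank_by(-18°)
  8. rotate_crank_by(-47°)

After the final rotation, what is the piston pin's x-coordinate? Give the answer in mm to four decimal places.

set_geometry: r = 45 mm, L = 228 mm, e = 9 mm; θ ← 0°
rotate_crank_by(+8°): θ ← 0° +8° = 8°
rotate_crank_by(+29°): θ ← 8° +29° = 37°
rotate_crank_by(+18°): θ ← 37° +18° = 55°
rotate_crank_by(-83°): θ ← 55° -83° = -28°
rotate_crank_by(+84°): θ ← -28° +84° = 56°
rotate_crank_by(-18°): θ ← 56° -18° = 38°
rotate_crank_by(-47°): θ ← 38° -47° = -9°
crank pin P = (r cos θ, r sin θ) = (44.445975, -7.039551)
h = r sin θ − e = -7.039551 − 9 = -16.039551
x = r cos θ + √(L² − h²) = 44.445975 + √(51984.0 − 257.2672) = 44.445975 + 227.435118 = 271.881093

271.8811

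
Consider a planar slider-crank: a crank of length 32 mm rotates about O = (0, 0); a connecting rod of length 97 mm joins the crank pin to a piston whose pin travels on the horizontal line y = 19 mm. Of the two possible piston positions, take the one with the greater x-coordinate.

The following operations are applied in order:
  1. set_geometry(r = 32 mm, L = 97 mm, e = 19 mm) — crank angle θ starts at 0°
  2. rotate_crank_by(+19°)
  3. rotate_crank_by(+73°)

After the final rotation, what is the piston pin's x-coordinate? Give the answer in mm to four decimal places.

95.0108

set_geometry: r = 32 mm, L = 97 mm, e = 19 mm; θ ← 0°
rotate_crank_by(+19°): θ ← 0° +19° = 19°
rotate_crank_by(+73°): θ ← 19° +73° = 92°
crank pin P = (r cos θ, r sin θ) = (-1.116784, 31.980506)
h = r sin θ − e = 31.980506 − 19 = 12.980506
x = r cos θ + √(L² − h²) = -1.116784 + √(9409.0 − 168.4935) = -1.116784 + 96.127553 = 95.010769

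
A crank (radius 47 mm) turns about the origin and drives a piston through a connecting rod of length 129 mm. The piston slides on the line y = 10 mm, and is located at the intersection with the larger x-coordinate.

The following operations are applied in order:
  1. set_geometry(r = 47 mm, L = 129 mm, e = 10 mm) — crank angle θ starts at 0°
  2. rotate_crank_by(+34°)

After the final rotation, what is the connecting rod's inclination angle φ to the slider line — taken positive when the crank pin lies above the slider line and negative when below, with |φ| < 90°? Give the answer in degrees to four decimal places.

set_geometry: r = 47 mm, L = 129 mm, e = 10 mm; θ ← 0°
rotate_crank_by(+34°): θ ← 0° +34° = 34°
crank pin P = (r cos θ, r sin θ) = (38.964766, 26.282066)
h = r sin θ − e = 26.282066 − 10 = 16.282066
sin φ = h / L = 16.282066 / 129 = 0.12621757
φ = arcsin(0.12621757) = 7.251074°

7.2511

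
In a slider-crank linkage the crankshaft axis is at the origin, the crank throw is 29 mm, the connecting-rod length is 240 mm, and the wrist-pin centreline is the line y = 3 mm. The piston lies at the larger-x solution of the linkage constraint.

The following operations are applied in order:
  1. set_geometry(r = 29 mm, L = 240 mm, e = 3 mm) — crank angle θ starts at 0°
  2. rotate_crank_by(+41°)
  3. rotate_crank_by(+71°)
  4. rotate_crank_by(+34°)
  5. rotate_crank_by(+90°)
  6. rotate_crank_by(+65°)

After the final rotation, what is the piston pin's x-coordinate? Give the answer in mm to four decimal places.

set_geometry: r = 29 mm, L = 240 mm, e = 3 mm; θ ← 0°
rotate_crank_by(+41°): θ ← 0° +41° = 41°
rotate_crank_by(+71°): θ ← 41° +71° = 112°
rotate_crank_by(+34°): θ ← 112° +34° = 146°
rotate_crank_by(+90°): θ ← 146° +90° = 236°
rotate_crank_by(+65°): θ ← 236° +65° = 301°
crank pin P = (r cos θ, r sin θ) = (14.936104, -24.857852)
h = r sin θ − e = -24.857852 − 3 = -27.857852
x = r cos θ + √(L² − h²) = 14.936104 + √(57600.0 − 776.0599) = 14.936104 + 238.377726 = 253.313830

253.3138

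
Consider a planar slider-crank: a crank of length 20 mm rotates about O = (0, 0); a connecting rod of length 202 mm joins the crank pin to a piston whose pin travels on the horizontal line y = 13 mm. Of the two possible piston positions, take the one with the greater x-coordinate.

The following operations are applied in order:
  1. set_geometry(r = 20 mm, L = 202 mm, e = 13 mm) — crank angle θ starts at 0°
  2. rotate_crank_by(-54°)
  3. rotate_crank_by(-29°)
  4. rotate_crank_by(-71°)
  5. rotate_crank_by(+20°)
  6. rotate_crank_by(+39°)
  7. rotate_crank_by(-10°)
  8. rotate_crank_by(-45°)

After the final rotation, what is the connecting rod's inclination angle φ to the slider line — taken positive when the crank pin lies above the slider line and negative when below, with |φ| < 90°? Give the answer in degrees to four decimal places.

set_geometry: r = 20 mm, L = 202 mm, e = 13 mm; θ ← 0°
rotate_crank_by(-54°): θ ← 0° -54° = -54°
rotate_crank_by(-29°): θ ← -54° -29° = -83°
rotate_crank_by(-71°): θ ← -83° -71° = -154°
rotate_crank_by(+20°): θ ← -154° +20° = -134°
rotate_crank_by(+39°): θ ← -134° +39° = -95°
rotate_crank_by(-10°): θ ← -95° -10° = -105°
rotate_crank_by(-45°): θ ← -105° -45° = -150°
crank pin P = (r cos θ, r sin θ) = (-17.320508, -10.000000)
h = r sin θ − e = -10.000000 − 13 = -23.000000
sin φ = h / L = -23.000000 / 202 = -0.11386139
φ = arcsin(-0.11386139) = -6.537956°

-6.5380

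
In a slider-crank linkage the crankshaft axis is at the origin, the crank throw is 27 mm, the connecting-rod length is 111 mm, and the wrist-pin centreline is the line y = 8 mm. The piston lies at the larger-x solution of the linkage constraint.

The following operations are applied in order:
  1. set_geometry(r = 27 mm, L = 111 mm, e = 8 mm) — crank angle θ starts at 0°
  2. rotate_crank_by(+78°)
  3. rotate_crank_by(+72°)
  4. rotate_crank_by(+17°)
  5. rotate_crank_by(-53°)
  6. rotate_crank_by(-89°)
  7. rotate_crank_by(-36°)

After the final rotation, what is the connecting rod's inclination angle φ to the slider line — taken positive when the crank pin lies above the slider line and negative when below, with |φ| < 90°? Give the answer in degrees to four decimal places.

set_geometry: r = 27 mm, L = 111 mm, e = 8 mm; θ ← 0°
rotate_crank_by(+78°): θ ← 0° +78° = 78°
rotate_crank_by(+72°): θ ← 78° +72° = 150°
rotate_crank_by(+17°): θ ← 150° +17° = 167°
rotate_crank_by(-53°): θ ← 167° -53° = 114°
rotate_crank_by(-89°): θ ← 114° -89° = 25°
rotate_crank_by(-36°): θ ← 25° -36° = -11°
crank pin P = (r cos θ, r sin θ) = (26.503934, -5.151843)
h = r sin θ − e = -5.151843 − 8 = -13.151843
sin φ = h / L = -13.151843 / 111 = -0.11848507
φ = arcsin(-0.11848507) = -6.804680°

-6.8047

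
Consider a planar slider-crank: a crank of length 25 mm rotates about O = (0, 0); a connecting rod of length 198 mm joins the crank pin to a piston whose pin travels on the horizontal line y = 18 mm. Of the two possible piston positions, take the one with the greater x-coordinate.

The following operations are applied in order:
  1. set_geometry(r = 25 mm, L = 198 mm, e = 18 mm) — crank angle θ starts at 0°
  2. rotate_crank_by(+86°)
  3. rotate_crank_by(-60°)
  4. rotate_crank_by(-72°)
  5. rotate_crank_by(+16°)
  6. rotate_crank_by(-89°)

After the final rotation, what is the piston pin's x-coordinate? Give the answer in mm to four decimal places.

set_geometry: r = 25 mm, L = 198 mm, e = 18 mm; θ ← 0°
rotate_crank_by(+86°): θ ← 0° +86° = 86°
rotate_crank_by(-60°): θ ← 86° -60° = 26°
rotate_crank_by(-72°): θ ← 26° -72° = -46°
rotate_crank_by(+16°): θ ← -46° +16° = -30°
rotate_crank_by(-89°): θ ← -30° -89° = -119°
crank pin P = (r cos θ, r sin θ) = (-12.120241, -21.865493)
h = r sin θ − e = -21.865493 − 18 = -39.865493
x = r cos θ + √(L² − h²) = -12.120241 + √(39204.0 − 1589.2575) = -12.120241 + 193.945205 = 181.824964

181.8250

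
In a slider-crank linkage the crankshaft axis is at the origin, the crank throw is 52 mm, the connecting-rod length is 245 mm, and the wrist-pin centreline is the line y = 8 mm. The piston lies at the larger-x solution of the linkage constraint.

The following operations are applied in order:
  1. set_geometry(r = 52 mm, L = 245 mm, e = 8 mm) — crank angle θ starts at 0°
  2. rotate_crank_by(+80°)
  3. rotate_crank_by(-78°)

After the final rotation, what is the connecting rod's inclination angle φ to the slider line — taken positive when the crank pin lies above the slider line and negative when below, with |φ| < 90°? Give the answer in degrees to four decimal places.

-1.4466

set_geometry: r = 52 mm, L = 245 mm, e = 8 mm; θ ← 0°
rotate_crank_by(+80°): θ ← 0° +80° = 80°
rotate_crank_by(-78°): θ ← 80° -78° = 2°
crank pin P = (r cos θ, r sin θ) = (51.968323, 1.814774)
h = r sin θ − e = 1.814774 − 8 = -6.185226
sin φ = h / L = -6.185226 / 245 = -0.02524582
φ = arcsin(-0.02524582) = -1.446633°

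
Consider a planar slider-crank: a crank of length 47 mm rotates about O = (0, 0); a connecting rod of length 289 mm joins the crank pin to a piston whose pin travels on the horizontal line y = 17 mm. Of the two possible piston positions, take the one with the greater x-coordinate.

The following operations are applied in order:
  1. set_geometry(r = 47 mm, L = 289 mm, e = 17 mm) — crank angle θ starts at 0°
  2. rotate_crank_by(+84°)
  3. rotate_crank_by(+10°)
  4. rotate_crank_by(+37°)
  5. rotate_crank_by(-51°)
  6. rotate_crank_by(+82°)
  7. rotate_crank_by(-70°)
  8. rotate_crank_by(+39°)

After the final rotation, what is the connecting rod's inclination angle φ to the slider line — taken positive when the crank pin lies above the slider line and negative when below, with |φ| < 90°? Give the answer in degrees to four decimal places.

set_geometry: r = 47 mm, L = 289 mm, e = 17 mm; θ ← 0°
rotate_crank_by(+84°): θ ← 0° +84° = 84°
rotate_crank_by(+10°): θ ← 84° +10° = 94°
rotate_crank_by(+37°): θ ← 94° +37° = 131°
rotate_crank_by(-51°): θ ← 131° -51° = 80°
rotate_crank_by(+82°): θ ← 80° +82° = 162°
rotate_crank_by(-70°): θ ← 162° -70° = 92°
rotate_crank_by(+39°): θ ← 92° +39° = 131°
crank pin P = (r cos θ, r sin θ) = (-30.834774, 35.471350)
h = r sin θ − e = 35.471350 − 17 = 18.471350
sin φ = h / L = 18.471350 / 289 = 0.06391471
φ = arcsin(0.06391471) = 3.664541°

3.6645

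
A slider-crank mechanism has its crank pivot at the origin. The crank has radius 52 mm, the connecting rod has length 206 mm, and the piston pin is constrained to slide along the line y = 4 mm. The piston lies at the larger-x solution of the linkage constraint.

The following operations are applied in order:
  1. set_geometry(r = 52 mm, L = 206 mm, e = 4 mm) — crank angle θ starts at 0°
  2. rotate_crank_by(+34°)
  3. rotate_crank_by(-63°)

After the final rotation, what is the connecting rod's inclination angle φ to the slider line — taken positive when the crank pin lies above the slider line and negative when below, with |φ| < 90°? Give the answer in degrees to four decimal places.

-8.1518

set_geometry: r = 52 mm, L = 206 mm, e = 4 mm; θ ← 0°
rotate_crank_by(+34°): θ ← 0° +34° = 34°
rotate_crank_by(-63°): θ ← 34° -63° = -29°
crank pin P = (r cos θ, r sin θ) = (45.480225, -25.210100)
h = r sin θ − e = -25.210100 − 4 = -29.210100
sin φ = h / L = -29.210100 / 206 = -0.14179660
φ = arcsin(-0.14179660) = -8.151821°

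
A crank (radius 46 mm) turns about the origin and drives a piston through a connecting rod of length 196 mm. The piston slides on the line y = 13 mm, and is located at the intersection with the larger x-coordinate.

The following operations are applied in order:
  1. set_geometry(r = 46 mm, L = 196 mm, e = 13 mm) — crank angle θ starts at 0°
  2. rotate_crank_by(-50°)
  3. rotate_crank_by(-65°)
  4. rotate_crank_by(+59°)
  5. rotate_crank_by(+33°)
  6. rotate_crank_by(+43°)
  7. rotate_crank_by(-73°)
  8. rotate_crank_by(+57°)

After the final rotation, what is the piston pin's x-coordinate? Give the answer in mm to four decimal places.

set_geometry: r = 46 mm, L = 196 mm, e = 13 mm; θ ← 0°
rotate_crank_by(-50°): θ ← 0° -50° = -50°
rotate_crank_by(-65°): θ ← -50° -65° = -115°
rotate_crank_by(+59°): θ ← -115° +59° = -56°
rotate_crank_by(+33°): θ ← -56° +33° = -23°
rotate_crank_by(+43°): θ ← -23° +43° = 20°
rotate_crank_by(-73°): θ ← 20° -73° = -53°
rotate_crank_by(+57°): θ ← -53° +57° = 4°
crank pin P = (r cos θ, r sin θ) = (45.887946, 3.208798)
h = r sin θ − e = 3.208798 − 13 = -9.791202
x = r cos θ + √(L² − h²) = 45.887946 + √(38416.0 − 95.8676) = 45.887946 + 195.755287 = 241.643233

241.6432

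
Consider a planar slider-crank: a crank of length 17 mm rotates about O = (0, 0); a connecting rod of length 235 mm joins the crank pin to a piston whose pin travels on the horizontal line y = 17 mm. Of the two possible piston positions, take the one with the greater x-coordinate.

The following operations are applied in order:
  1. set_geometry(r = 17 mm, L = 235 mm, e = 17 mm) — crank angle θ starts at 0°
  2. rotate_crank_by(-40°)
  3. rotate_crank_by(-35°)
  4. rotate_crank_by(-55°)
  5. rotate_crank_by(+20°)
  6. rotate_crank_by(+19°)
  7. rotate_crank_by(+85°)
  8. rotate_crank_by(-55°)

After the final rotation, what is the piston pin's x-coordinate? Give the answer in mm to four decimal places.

set_geometry: r = 17 mm, L = 235 mm, e = 17 mm; θ ← 0°
rotate_crank_by(-40°): θ ← 0° -40° = -40°
rotate_crank_by(-35°): θ ← -40° -35° = -75°
rotate_crank_by(-55°): θ ← -75° -55° = -130°
rotate_crank_by(+20°): θ ← -130° +20° = -110°
rotate_crank_by(+19°): θ ← -110° +19° = -91°
rotate_crank_by(+85°): θ ← -91° +85° = -6°
rotate_crank_by(-55°): θ ← -6° -55° = -61°
crank pin P = (r cos θ, r sin θ) = (8.241764, -14.868535)
h = r sin θ − e = -14.868535 − 17 = -31.868535
x = r cos θ + √(L² − h²) = 8.241764 + √(55225.0 − 1015.6035) = 8.241764 + 232.829114 = 241.070878

241.0709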